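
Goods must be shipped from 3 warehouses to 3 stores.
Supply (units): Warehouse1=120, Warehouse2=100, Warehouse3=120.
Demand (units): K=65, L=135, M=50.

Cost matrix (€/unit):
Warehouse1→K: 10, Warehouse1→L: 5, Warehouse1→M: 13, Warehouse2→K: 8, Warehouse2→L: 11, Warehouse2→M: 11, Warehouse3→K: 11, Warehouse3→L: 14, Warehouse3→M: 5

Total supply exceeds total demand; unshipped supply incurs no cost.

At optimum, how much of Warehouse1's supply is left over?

0

An optimal plan:
  Warehouse1->L: 120 × €5 = €600
  Warehouse2->K: 65 × €8 = €520
  Warehouse2->L: 15 × €11 = €165
  Warehouse3->M: 50 × €5 = €250
Total cost = €1535.
Warehouse1 ships 120 of its 120, leaving 0.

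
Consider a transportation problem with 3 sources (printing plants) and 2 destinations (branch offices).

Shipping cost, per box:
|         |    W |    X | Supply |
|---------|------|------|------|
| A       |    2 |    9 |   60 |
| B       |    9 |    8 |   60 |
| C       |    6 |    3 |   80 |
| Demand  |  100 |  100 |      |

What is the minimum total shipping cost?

880

A cheapest plan:
  A to W: 60 × 2 = 120
  B to W: 40 × 9 = 360
  B to X: 20 × 8 = 160
  C to X: 80 × 3 = 240
Total = 120 + 360 + 160 + 240 = 880.
(Supply check: A ships 60; B ships 60; C ships 80.)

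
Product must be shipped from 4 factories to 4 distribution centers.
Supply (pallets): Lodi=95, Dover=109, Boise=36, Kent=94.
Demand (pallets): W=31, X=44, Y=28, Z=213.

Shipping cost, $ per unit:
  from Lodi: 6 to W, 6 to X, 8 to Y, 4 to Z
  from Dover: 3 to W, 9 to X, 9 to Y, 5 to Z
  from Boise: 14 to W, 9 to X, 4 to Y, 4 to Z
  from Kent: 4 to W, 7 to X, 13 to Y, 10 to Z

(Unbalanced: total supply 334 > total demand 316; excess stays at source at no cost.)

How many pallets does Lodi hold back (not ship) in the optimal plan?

Minimum-cost shipments:
  Lodi to Z: 95 × $4 = $380
  Dover to Z: 109 × $5 = $545
  Boise to Y: 28 × $4 = $112
  Boise to Z: 8 × $4 = $32
  Kent to W: 31 × $4 = $124
  Kent to X: 44 × $7 = $308
  Kent to Z: 1 × $10 = $10
Total cost = $1511.
Lodi ships 95 of its 95, leaving 0.

0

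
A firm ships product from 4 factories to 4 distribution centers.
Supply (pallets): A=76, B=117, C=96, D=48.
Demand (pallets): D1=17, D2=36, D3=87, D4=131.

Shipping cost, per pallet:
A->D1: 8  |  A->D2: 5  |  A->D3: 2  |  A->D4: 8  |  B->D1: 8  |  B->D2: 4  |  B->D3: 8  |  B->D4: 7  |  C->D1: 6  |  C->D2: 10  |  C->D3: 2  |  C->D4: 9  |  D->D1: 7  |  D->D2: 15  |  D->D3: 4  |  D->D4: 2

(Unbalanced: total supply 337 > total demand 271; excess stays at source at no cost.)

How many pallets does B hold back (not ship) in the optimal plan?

0

An optimal plan:
  A to D3: 8 × 2 = 16
  A to D4: 2 × 8 = 16
  B to D2: 36 × 4 = 144
  B to D4: 81 × 7 = 567
  C to D1: 17 × 6 = 102
  C to D3: 79 × 2 = 158
  D to D4: 48 × 2 = 96
Total cost = 1099.
B ships 117 of its 117, leaving 0.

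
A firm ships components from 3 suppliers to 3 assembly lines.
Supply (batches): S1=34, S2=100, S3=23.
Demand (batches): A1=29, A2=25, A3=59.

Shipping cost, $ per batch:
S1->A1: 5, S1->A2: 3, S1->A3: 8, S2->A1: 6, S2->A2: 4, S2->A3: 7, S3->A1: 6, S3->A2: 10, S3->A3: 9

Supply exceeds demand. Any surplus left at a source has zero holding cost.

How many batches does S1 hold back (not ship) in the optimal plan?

0

An optimal plan:
  S1 to A1: 9 × $5 = $45
  S1 to A2: 25 × $3 = $75
  S2 to A1: 20 × $6 = $120
  S2 to A3: 59 × $7 = $413
Total cost = $653.
S1 ships 34 of its 34, leaving 0.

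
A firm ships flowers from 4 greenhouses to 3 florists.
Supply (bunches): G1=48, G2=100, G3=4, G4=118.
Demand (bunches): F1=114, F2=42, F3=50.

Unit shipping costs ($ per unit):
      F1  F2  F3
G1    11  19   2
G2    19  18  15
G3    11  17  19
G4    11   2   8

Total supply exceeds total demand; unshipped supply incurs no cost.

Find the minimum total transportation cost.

An optimal shipping plan:
  G1→F3: 48 × $2 = $96
  G2→F1: 34 × $19 = $646
  G2→F3: 2 × $15 = $30
  G3→F1: 4 × $11 = $44
  G4→F1: 76 × $11 = $836
  G4→F2: 42 × $2 = $84
Total = 96 + 646 + 30 + 44 + 836 + 84 = $1736.
(Supply check: G1 ships 48; G2 ships 36; G3 ships 4; G4 ships 118.)

1736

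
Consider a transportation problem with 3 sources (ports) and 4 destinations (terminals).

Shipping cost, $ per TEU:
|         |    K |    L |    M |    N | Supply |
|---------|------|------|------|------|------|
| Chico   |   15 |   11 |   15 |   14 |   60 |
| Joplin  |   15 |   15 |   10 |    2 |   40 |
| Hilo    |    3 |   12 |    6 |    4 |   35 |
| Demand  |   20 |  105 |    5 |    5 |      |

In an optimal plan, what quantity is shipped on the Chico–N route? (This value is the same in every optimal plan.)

The minimum-cost plan:
  Chico–L: 60 × $11 = $660
  Joplin–L: 35 × $15 = $525
  Joplin–N: 5 × $2 = $10
  Hilo–K: 20 × $3 = $60
  Hilo–L: 10 × $12 = $120
  Hilo–M: 5 × $6 = $30
Total cost = $1405.
The route Chico→N is not used.

0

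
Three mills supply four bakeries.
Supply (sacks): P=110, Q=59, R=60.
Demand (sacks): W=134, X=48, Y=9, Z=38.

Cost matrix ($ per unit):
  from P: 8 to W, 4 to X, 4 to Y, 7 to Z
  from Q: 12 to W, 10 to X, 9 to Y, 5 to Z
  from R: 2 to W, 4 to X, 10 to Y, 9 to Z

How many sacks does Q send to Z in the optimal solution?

Optimal shipments:
  P to W: 53 × $8 = $424
  P to X: 48 × $4 = $192
  P to Y: 9 × $4 = $36
  Q to W: 21 × $12 = $252
  Q to Z: 38 × $5 = $190
  R to W: 60 × $2 = $120
Total cost = $1214.
So Q→Z carries 38 sacks.

38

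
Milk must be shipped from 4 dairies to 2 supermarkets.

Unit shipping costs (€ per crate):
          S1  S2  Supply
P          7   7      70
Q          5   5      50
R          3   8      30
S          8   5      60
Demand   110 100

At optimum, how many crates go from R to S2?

0

Solving gives:
  P→S1: 70 × €7 = €490
  Q→S1: 10 × €5 = €50
  Q→S2: 40 × €5 = €200
  R→S1: 30 × €3 = €90
  S→S2: 60 × €5 = €300
Total cost = €1130.
The route R→S2 is not used.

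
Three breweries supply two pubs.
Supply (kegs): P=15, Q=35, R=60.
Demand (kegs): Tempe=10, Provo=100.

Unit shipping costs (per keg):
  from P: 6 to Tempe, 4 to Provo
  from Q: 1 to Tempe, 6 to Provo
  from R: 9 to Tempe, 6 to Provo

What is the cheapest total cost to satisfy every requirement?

580

One minimum-cost allocation:
  P->Provo: 15 × 4 = 60
  Q->Tempe: 10 × 1 = 10
  Q->Provo: 25 × 6 = 150
  R->Provo: 60 × 6 = 360
Total = 60 + 10 + 150 + 360 = 580.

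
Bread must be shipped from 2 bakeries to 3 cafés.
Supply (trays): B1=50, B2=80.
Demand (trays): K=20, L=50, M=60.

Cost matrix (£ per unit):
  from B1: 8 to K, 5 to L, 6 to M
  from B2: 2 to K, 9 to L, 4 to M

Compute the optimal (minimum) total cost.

530

One minimum-cost allocation:
  B1->L: 50 trays
  B2->K: 20 trays
  B2->M: 60 trays
Total cost = £530.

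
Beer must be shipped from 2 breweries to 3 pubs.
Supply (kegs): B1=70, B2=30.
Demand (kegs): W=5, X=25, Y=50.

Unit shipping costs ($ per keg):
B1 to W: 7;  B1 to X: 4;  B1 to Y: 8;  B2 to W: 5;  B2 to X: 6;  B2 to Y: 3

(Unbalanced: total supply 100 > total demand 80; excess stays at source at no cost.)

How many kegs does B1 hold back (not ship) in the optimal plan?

20

An optimal plan:
  B1–W: 5 × $7 = $35
  B1–X: 25 × $4 = $100
  B1–Y: 20 × $8 = $160
  B2–Y: 30 × $3 = $90
Total cost = $385.
B1 ships 50 of its 70, leaving 20.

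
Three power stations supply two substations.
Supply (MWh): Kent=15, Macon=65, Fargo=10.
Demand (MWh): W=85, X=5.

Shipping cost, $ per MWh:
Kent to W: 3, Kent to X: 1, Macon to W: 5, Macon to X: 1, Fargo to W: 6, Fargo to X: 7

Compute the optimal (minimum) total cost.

A cheapest plan:
  Kent->W: 15 × $3 = $45
  Macon->W: 60 × $5 = $300
  Macon->X: 5 × $1 = $5
  Fargo->W: 10 × $6 = $60
Total = 45 + 300 + 5 + 60 = $410.

410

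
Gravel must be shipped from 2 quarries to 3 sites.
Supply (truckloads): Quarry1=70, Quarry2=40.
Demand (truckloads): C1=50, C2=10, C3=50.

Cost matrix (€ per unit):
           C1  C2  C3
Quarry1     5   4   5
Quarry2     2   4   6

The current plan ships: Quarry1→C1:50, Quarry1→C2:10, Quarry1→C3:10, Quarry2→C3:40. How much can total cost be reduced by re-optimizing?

160

Current plan cost = 50·5 + 10·4 + 10·5 + 40·6 = €580.
Optimal plan:
  Quarry1->C1: 10 × €5 = €50
  Quarry1->C2: 10 × €4 = €40
  Quarry1->C3: 50 × €5 = €250
  Quarry2->C1: 40 × €2 = €80
Optimal cost = €420.
Saving = 580 − 420 = €160.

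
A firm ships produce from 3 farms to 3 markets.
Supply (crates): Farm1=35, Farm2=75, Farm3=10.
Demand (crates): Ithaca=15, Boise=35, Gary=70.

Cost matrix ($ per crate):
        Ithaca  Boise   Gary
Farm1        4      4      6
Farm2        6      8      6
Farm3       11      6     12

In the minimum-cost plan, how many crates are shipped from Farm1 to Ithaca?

Solving gives:
  Farm1->Ithaca: 10 crates
  Farm1->Boise: 25 crates
  Farm2->Ithaca: 5 crates
  Farm2->Gary: 70 crates
  Farm3->Boise: 10 crates
Total cost = $650.
So Farm1→Ithaca carries 10 crates.

10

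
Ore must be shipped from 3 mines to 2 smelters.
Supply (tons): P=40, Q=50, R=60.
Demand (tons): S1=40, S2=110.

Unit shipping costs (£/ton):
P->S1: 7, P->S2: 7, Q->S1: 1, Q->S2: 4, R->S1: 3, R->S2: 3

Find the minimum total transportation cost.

540

An optimal shipping plan:
  P→S2: 40 × £7 = £280
  Q→S1: 40 × £1 = £40
  Q→S2: 10 × £4 = £40
  R→S2: 60 × £3 = £180
Total = 280 + 40 + 40 + 180 = £540.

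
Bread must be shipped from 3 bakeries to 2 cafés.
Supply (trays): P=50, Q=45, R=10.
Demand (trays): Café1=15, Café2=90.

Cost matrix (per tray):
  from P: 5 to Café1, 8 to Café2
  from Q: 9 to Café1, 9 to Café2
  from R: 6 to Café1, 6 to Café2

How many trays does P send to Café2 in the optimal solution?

Solving gives:
  P->Café1: 15 × 5 = 75
  P->Café2: 35 × 8 = 280
  Q->Café2: 45 × 9 = 405
  R->Café2: 10 × 6 = 60
Total cost = 820.
So P→Café2 carries 35 trays.

35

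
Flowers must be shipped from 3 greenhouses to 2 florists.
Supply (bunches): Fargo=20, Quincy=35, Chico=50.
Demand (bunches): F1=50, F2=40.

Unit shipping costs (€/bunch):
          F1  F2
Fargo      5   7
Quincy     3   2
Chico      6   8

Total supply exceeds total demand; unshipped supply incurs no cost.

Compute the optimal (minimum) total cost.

Optimal allocation:
  Fargo→F1: 15 × €5 = €75
  Fargo→F2: 5 × €7 = €35
  Quincy→F2: 35 × €2 = €70
  Chico→F1: 35 × €6 = €210
Total = 75 + 35 + 70 + 210 = €390.
(Supply check: Fargo ships 20; Quincy ships 35; Chico ships 35.)

390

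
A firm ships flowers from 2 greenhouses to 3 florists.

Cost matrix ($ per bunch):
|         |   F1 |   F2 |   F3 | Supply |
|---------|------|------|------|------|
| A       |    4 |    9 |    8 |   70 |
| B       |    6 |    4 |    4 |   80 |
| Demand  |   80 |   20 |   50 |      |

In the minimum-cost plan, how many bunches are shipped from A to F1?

The minimum-cost plan:
  A–F1: 70 bunches
  B–F1: 10 bunches
  B–F2: 20 bunches
  B–F3: 50 bunches
Total cost = $620.
So A→F1 carries 70 bunches.

70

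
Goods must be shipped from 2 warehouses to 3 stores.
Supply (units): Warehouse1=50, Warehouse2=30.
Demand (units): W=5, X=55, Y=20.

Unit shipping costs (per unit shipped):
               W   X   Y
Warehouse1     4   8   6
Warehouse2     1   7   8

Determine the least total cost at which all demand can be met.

One minimum-cost allocation:
  Warehouse1->X: 30 units
  Warehouse1->Y: 20 units
  Warehouse2->W: 5 units
  Warehouse2->X: 25 units
Total cost = 540.

540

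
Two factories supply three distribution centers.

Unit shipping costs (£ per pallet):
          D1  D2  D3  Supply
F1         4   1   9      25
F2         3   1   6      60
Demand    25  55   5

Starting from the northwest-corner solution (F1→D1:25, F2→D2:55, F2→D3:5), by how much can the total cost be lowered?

Current plan cost = 25·4 + 55·1 + 5·6 = £185.
Optimal plan:
  F1 to D2: 25 × £1 = £25
  F2 to D1: 25 × £3 = £75
  F2 to D2: 30 × £1 = £30
  F2 to D3: 5 × £6 = £30
Optimal cost = £160.
Saving = 185 − 160 = £25.

25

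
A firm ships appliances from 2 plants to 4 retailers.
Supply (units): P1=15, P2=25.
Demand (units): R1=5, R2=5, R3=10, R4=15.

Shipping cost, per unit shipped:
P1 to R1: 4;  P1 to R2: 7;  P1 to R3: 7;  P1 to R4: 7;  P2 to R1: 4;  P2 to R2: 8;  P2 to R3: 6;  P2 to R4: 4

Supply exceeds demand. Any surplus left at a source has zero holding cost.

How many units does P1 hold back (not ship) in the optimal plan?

5

Minimum-cost shipments:
  P1 to R1: 5 × 4 = 20
  P1 to R2: 5 × 7 = 35
  P2 to R3: 10 × 6 = 60
  P2 to R4: 15 × 4 = 60
Total cost = 175.
P1 ships 10 of its 15, leaving 5.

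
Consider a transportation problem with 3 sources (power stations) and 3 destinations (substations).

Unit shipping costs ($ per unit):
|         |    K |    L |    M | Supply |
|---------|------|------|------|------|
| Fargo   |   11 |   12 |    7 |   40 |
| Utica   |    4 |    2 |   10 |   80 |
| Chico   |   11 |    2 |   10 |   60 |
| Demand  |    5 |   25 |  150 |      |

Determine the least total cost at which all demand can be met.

1450

An optimal shipping plan:
  Fargo→M: 40 × $7 = $280
  Utica→K: 5 × $4 = $20
  Utica→M: 75 × $10 = $750
  Chico→L: 25 × $2 = $50
  Chico→M: 35 × $10 = $350
Total = 280 + 20 + 750 + 50 + 350 = $1450.
(Supply check: Fargo ships 40; Utica ships 80; Chico ships 60.)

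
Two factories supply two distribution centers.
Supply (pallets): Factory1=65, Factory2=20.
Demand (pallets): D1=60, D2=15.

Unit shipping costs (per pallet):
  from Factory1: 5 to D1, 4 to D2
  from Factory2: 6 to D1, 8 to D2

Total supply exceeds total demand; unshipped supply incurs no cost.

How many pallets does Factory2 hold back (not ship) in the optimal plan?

10

Minimum-cost shipments:
  Factory1→D1: 50 × 5 = 250
  Factory1→D2: 15 × 4 = 60
  Factory2→D1: 10 × 6 = 60
Total cost = 370.
Factory2 ships 10 of its 20, leaving 10.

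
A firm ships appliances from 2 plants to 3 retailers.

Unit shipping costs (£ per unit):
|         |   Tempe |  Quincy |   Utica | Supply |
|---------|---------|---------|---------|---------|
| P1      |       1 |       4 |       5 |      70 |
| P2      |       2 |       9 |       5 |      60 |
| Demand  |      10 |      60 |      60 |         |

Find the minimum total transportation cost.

550

An optimal shipping plan:
  P1->Tempe: 10 × £1 = £10
  P1->Quincy: 60 × £4 = £240
  P2->Utica: 60 × £5 = £300
Total = 10 + 240 + 300 = £550.
(Supply check: P1 ships 70; P2 ships 60.)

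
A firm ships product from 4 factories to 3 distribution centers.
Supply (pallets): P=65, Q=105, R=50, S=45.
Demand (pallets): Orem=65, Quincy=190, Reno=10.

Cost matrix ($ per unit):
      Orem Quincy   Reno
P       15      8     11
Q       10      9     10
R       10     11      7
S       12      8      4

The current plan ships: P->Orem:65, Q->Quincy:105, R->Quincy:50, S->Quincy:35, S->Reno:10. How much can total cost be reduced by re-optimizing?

490

Current plan cost = 65·15 + 105·9 + 50·11 + 35·8 + 10·4 = $2790.
Optimal plan:
  P–Quincy: 65 × $8 = $520
  Q–Orem: 15 × $10 = $150
  Q–Quincy: 90 × $9 = $810
  R–Orem: 50 × $10 = $500
  S–Quincy: 35 × $8 = $280
  S–Reno: 10 × $4 = $40
Optimal cost = $2300.
Saving = 2790 − 2300 = $490.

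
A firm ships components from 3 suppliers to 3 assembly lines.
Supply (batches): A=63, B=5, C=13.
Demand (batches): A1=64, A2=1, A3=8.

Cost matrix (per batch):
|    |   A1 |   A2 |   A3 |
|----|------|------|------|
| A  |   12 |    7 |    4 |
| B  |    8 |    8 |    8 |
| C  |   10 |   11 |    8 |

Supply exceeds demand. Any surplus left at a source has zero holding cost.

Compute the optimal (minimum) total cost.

761

Optimal allocation:
  A to A1: 46 × 12 = 552
  A to A2: 1 × 7 = 7
  A to A3: 8 × 4 = 32
  B to A1: 5 × 8 = 40
  C to A1: 13 × 10 = 130
Total = 552 + 7 + 32 + 40 + 130 = 761.
(Supply check: A ships 55; B ships 5; C ships 13.)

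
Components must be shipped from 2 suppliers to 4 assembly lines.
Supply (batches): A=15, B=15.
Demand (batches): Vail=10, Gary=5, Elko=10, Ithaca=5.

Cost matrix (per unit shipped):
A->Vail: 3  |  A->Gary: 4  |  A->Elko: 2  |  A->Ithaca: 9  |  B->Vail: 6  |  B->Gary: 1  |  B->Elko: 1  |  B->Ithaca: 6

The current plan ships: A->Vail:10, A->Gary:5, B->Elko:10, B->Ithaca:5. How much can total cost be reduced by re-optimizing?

10

Current plan cost = 10·3 + 5·4 + 10·1 + 5·6 = 90.
Optimal plan:
  A→Vail: 10 × 3 = 30
  A→Elko: 5 × 2 = 10
  B→Gary: 5 × 1 = 5
  B→Elko: 5 × 1 = 5
  B→Ithaca: 5 × 6 = 30
Optimal cost = 80.
Saving = 90 − 80 = 10.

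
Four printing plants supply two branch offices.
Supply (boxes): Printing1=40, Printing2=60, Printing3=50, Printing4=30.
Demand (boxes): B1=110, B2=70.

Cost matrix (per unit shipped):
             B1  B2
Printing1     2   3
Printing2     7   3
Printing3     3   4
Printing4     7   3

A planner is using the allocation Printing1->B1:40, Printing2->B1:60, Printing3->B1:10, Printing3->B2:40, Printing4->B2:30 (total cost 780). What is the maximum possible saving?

Current plan cost = 40·2 + 60·7 + 10·3 + 40·4 + 30·3 = 780.
Optimal plan:
  Printing1→B1: 40 boxes
  Printing2→B1: 20 boxes
  Printing2→B2: 40 boxes
  Printing3→B1: 50 boxes
  Printing4→B2: 30 boxes
Optimal cost = 580.
Saving = 780 − 580 = 200.

200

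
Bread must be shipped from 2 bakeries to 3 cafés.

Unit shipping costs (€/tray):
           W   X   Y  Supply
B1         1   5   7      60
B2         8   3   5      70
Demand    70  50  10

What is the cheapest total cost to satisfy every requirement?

One minimum-cost allocation:
  B1→W: 60 trays
  B2→W: 10 trays
  B2→X: 50 trays
  B2→Y: 10 trays
Total cost = €340.

340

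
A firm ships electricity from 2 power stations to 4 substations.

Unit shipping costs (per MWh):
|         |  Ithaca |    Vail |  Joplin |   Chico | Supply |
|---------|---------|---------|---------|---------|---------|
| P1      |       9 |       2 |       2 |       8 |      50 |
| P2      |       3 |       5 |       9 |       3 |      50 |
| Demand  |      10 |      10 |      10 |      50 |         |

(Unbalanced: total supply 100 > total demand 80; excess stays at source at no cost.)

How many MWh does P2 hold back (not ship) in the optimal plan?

Minimum-cost shipments:
  P1 to Vail: 10 × 2 = 20
  P1 to Joplin: 10 × 2 = 20
  P1 to Chico: 10 × 8 = 80
  P2 to Ithaca: 10 × 3 = 30
  P2 to Chico: 40 × 3 = 120
Total cost = 270.
P2 ships 50 of its 50, leaving 0.

0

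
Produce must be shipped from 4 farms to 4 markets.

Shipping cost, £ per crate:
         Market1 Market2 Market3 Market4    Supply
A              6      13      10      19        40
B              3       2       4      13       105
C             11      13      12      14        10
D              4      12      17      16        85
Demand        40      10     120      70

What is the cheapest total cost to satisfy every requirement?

Optimal allocation:
  A to Market1: 15 × £6 = £90
  A to Market3: 25 × £10 = £250
  B to Market2: 10 × £2 = £20
  B to Market3: 95 × £4 = £380
  C to Market4: 10 × £14 = £140
  D to Market1: 25 × £4 = £100
  D to Market4: 60 × £16 = £960
Total = 90 + 250 + 20 + 380 + 140 + 100 + 960 = £1940.
(Supply check: A ships 40; B ships 105; C ships 10; D ships 85.)

1940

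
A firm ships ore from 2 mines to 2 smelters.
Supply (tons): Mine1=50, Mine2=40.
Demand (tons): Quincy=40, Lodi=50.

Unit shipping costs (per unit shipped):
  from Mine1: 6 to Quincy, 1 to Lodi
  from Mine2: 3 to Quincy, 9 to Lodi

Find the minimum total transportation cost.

A cheapest plan:
  Mine1->Lodi: 50 × 1 = 50
  Mine2->Quincy: 40 × 3 = 120
Total = 50 + 120 = 170.
(Supply check: Mine1 ships 50; Mine2 ships 40.)

170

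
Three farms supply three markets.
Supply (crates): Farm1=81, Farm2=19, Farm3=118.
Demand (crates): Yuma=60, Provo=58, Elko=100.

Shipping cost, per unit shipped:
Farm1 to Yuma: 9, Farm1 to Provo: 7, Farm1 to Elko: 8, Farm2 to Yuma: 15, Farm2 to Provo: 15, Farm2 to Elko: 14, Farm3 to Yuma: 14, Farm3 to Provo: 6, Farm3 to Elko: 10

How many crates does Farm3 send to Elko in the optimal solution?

60

Optimal shipments:
  Farm1->Yuma: 41 × 9 = 369
  Farm1->Elko: 40 × 8 = 320
  Farm2->Yuma: 19 × 15 = 285
  Farm3->Provo: 58 × 6 = 348
  Farm3->Elko: 60 × 10 = 600
Total cost = 1922.
So Farm3→Elko carries 60 crates.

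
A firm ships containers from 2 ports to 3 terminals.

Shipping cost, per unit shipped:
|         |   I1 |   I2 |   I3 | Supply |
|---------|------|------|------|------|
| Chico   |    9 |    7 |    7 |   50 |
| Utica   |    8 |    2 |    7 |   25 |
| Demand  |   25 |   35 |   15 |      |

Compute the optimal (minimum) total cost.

One minimum-cost allocation:
  Chico->I1: 25 × 9 = 225
  Chico->I2: 10 × 7 = 70
  Chico->I3: 15 × 7 = 105
  Utica->I2: 25 × 2 = 50
Total = 225 + 70 + 105 + 50 = 450.
(Supply check: Chico ships 50; Utica ships 25.)

450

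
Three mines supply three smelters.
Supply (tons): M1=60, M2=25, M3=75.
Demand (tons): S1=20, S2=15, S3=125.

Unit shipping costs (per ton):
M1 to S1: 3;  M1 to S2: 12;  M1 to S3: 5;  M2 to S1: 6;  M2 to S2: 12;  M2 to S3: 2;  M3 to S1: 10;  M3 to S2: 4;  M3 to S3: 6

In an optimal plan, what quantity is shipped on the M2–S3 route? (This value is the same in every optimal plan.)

Optimal shipments:
  M1–S1: 20 × 3 = 60
  M1–S3: 40 × 5 = 200
  M2–S3: 25 × 2 = 50
  M3–S2: 15 × 4 = 60
  M3–S3: 60 × 6 = 360
Total cost = 730.
So M2→S3 carries 25 tons.

25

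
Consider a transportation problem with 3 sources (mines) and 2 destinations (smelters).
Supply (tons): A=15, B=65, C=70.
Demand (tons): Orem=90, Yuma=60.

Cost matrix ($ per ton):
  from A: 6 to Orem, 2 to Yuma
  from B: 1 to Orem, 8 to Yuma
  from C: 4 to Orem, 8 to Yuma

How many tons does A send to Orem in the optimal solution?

Solving gives:
  A–Yuma: 15 tons
  B–Orem: 65 tons
  C–Orem: 25 tons
  C–Yuma: 45 tons
Total cost = $555.
The route A→Orem is not used.

0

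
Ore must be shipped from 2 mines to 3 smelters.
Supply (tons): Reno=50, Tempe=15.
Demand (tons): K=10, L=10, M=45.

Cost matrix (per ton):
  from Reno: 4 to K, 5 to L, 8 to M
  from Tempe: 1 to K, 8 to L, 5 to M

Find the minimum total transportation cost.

405

Optimal allocation:
  Reno–K: 10 × 4 = 40
  Reno–L: 10 × 5 = 50
  Reno–M: 30 × 8 = 240
  Tempe–M: 15 × 5 = 75
Total = 40 + 50 + 240 + 75 = 405.
(Supply check: Reno ships 50; Tempe ships 15.)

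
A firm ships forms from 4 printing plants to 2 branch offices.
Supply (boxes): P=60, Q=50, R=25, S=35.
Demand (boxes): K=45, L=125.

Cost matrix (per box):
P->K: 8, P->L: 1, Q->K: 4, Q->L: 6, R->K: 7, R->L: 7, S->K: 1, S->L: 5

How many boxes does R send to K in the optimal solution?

0

Solving gives:
  P→L: 60 × 1 = 60
  Q→K: 10 × 4 = 40
  Q→L: 40 × 6 = 240
  R→L: 25 × 7 = 175
  S→K: 35 × 1 = 35
Total cost = 550.
The route R→K is not used.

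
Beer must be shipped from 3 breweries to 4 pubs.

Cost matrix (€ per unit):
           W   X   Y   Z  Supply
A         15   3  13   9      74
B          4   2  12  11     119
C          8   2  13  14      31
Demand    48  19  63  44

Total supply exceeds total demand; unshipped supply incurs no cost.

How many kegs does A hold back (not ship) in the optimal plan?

Minimum-cost shipments:
  A→Z: 44 kegs
  B→W: 48 kegs
  B→X: 8 kegs
  B→Y: 63 kegs
  C→X: 11 kegs
Total cost = €1382.
A ships 44 of its 74, leaving 30.

30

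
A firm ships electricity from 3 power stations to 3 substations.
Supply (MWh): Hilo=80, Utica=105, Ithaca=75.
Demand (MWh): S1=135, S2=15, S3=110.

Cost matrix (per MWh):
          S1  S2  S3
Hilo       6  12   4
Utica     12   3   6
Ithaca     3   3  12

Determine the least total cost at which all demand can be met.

1250

An optimal shipping plan:
  Hilo to S1: 60 × 6 = 360
  Hilo to S3: 20 × 4 = 80
  Utica to S2: 15 × 3 = 45
  Utica to S3: 90 × 6 = 540
  Ithaca to S1: 75 × 3 = 225
Total = 360 + 80 + 45 + 540 + 225 = 1250.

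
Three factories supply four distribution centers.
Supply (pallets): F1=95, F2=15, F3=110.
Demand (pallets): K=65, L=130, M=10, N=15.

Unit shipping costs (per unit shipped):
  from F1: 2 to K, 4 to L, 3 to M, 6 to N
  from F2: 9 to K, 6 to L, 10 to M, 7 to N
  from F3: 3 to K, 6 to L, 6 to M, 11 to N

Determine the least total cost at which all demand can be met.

940

Optimal allocation:
  F1 to L: 85 × 4 = 340
  F1 to M: 10 × 3 = 30
  F2 to N: 15 × 7 = 105
  F3 to K: 65 × 3 = 195
  F3 to L: 45 × 6 = 270
Total = 340 + 30 + 105 + 195 + 270 = 940.
(Supply check: F1 ships 95; F2 ships 15; F3 ships 110.)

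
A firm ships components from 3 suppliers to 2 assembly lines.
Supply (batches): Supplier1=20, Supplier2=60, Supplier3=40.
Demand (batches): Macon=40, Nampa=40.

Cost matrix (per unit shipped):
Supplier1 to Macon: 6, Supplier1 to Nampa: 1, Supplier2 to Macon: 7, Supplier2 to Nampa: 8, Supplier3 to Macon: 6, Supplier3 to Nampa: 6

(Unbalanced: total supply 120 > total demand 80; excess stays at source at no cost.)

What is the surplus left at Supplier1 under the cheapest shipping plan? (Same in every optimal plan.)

0

Minimum-cost shipments:
  Supplier1→Nampa: 20 × 1 = 20
  Supplier2→Macon: 20 × 7 = 140
  Supplier3→Macon: 20 × 6 = 120
  Supplier3→Nampa: 20 × 6 = 120
Total cost = 400.
Supplier1 ships 20 of its 20, leaving 0.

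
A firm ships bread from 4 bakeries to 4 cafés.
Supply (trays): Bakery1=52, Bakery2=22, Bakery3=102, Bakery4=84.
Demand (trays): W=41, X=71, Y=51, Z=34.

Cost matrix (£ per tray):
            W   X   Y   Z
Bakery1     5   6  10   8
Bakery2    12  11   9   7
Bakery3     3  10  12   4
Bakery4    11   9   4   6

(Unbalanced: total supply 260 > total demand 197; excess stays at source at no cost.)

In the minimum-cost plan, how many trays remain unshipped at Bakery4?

14

Minimum-cost shipments:
  Bakery1->X: 52 × £6 = £312
  Bakery3->W: 41 × £3 = £123
  Bakery3->Z: 34 × £4 = £136
  Bakery4->X: 19 × £9 = £171
  Bakery4->Y: 51 × £4 = £204
Total cost = £946.
Bakery4 ships 70 of its 84, leaving 14.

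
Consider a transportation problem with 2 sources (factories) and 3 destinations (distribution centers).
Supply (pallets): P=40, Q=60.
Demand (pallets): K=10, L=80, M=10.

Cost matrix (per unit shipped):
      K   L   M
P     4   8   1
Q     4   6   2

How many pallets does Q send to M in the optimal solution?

0

Optimal shipments:
  P–K: 10 × 4 = 40
  P–L: 20 × 8 = 160
  P–M: 10 × 1 = 10
  Q–L: 60 × 6 = 360
Total cost = 570.
The route Q→M is not used.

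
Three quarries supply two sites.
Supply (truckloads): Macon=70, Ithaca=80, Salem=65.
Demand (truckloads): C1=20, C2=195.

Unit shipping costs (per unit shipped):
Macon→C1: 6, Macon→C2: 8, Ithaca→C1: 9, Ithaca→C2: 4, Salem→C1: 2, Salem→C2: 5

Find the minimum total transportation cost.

1145

One minimum-cost allocation:
  Macon to C2: 70 truckloads
  Ithaca to C2: 80 truckloads
  Salem to C1: 20 truckloads
  Salem to C2: 45 truckloads
Total cost = 1145.
(Supply check: Macon ships 70; Ithaca ships 80; Salem ships 65.)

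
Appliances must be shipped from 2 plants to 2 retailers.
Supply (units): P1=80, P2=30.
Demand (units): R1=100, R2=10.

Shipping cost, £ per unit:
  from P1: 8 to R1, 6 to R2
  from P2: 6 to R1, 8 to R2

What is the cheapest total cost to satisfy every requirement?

A cheapest plan:
  P1 to R1: 70 × £8 = £560
  P1 to R2: 10 × £6 = £60
  P2 to R1: 30 × £6 = £180
Total = 560 + 60 + 180 = £800.

800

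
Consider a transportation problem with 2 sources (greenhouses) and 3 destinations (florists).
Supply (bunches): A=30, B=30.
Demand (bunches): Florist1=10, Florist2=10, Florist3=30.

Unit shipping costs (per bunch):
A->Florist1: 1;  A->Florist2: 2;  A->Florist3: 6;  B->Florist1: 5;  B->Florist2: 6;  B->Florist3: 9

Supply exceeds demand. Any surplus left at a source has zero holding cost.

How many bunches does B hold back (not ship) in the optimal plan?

10

Minimum-cost shipments:
  A to Florist1: 10 × 1 = 10
  A to Florist2: 10 × 2 = 20
  A to Florist3: 10 × 6 = 60
  B to Florist3: 20 × 9 = 180
Total cost = 270.
B ships 20 of its 30, leaving 10.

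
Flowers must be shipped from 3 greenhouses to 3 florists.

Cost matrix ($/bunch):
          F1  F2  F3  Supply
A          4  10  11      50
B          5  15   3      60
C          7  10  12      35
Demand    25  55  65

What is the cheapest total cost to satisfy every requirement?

885

A cheapest plan:
  A to F1: 25 × $4 = $100
  A to F2: 20 × $10 = $200
  A to F3: 5 × $11 = $55
  B to F3: 60 × $3 = $180
  C to F2: 35 × $10 = $350
Total = 100 + 200 + 55 + 180 + 350 = $885.
(Supply check: A ships 50; B ships 60; C ships 35.)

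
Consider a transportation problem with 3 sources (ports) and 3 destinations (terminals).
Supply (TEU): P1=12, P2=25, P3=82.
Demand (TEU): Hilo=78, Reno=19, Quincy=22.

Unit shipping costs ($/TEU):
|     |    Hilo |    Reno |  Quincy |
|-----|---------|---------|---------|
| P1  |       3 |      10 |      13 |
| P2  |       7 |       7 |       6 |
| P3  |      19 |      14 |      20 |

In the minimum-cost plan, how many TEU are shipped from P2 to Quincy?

22

Optimal shipments:
  P1 to Hilo: 12 × $3 = $36
  P2 to Hilo: 3 × $7 = $21
  P2 to Quincy: 22 × $6 = $132
  P3 to Hilo: 63 × $19 = $1197
  P3 to Reno: 19 × $14 = $266
Total cost = $1652.
So P2→Quincy carries 22 TEU.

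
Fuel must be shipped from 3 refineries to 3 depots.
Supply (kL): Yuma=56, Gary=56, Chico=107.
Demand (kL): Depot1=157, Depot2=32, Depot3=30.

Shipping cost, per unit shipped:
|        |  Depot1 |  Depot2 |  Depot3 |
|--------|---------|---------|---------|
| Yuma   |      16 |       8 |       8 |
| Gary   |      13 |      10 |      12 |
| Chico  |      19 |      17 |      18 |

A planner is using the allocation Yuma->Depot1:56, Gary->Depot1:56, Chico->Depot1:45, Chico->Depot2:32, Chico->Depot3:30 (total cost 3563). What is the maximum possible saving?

372

Current plan cost = 56·16 + 56·13 + 45·19 + 32·17 + 30·18 = 3563.
Optimal plan:
  Yuma to Depot2: 26 × 8 = 208
  Yuma to Depot3: 30 × 8 = 240
  Gary to Depot1: 50 × 13 = 650
  Gary to Depot2: 6 × 10 = 60
  Chico to Depot1: 107 × 19 = 2033
Optimal cost = 3191.
Saving = 3563 − 3191 = 372.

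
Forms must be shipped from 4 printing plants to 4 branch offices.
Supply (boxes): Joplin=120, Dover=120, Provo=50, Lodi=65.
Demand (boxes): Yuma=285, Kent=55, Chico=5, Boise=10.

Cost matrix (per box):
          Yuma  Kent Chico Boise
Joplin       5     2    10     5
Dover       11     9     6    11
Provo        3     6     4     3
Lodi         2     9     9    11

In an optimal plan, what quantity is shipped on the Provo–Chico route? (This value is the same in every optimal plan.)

Optimal shipments:
  Joplin to Yuma: 65 × 5 = 325
  Joplin to Kent: 55 × 2 = 110
  Dover to Yuma: 105 × 11 = 1155
  Dover to Chico: 5 × 6 = 30
  Dover to Boise: 10 × 11 = 110
  Provo to Yuma: 50 × 3 = 150
  Lodi to Yuma: 65 × 2 = 130
Total cost = 2010.
The route Provo→Chico is not used.

0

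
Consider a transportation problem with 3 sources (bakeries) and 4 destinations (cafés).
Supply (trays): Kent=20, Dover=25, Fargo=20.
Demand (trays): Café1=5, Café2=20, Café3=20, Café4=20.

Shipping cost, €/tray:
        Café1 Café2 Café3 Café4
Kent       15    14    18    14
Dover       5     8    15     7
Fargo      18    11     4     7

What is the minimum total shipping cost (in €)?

A cheapest plan:
  Kent->Café2: 20 × €14 = €280
  Dover->Café1: 5 × €5 = €25
  Dover->Café4: 20 × €7 = €140
  Fargo->Café3: 20 × €4 = €80
Total = 280 + 25 + 140 + 80 = €525.

525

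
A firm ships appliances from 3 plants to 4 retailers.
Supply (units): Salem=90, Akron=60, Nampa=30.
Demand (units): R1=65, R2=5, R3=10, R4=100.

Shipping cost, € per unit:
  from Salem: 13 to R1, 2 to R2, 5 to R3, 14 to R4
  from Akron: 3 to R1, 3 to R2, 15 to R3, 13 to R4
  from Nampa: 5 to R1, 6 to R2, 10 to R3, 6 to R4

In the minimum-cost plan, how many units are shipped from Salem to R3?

10

Solving gives:
  Salem–R2: 5 × €2 = €10
  Salem–R3: 10 × €5 = €50
  Salem–R4: 75 × €14 = €1050
  Akron–R1: 60 × €3 = €180
  Nampa–R1: 5 × €5 = €25
  Nampa–R4: 25 × €6 = €150
Total cost = €1465.
So Salem→R3 carries 10 units.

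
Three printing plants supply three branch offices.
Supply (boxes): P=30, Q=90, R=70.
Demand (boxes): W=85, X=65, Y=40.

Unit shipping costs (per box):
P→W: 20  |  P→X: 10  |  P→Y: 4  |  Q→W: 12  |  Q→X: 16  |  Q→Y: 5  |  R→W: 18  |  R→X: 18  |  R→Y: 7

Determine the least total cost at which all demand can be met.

2220

One minimum-cost allocation:
  P to X: 30 × 10 = 300
  Q to W: 85 × 12 = 1020
  Q to Y: 5 × 5 = 25
  R to X: 35 × 18 = 630
  R to Y: 35 × 7 = 245
Total = 300 + 1020 + 25 + 630 + 245 = 2220.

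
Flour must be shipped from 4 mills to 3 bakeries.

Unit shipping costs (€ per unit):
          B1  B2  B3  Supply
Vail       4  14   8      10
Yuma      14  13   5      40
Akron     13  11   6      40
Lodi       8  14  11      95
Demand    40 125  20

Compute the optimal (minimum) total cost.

An optimal shipping plan:
  Vail->B1: 10 × €4 = €40
  Yuma->B2: 20 × €13 = €260
  Yuma->B3: 20 × €5 = €100
  Akron->B2: 40 × €11 = €440
  Lodi->B1: 30 × €8 = €240
  Lodi->B2: 65 × €14 = €910
Total = 40 + 260 + 100 + 440 + 240 + 910 = €1990.
(Supply check: Vail ships 10; Yuma ships 40; Akron ships 40; Lodi ships 95.)

1990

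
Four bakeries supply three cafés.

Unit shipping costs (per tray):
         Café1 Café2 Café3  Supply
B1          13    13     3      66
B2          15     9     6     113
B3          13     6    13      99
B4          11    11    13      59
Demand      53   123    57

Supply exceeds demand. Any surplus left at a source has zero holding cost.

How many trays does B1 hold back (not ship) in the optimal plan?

9

Minimum-cost shipments:
  B1 to Café3: 57 × 3 = 171
  B2 to Café2: 24 × 9 = 216
  B3 to Café2: 99 × 6 = 594
  B4 to Café1: 53 × 11 = 583
Total cost = 1564.
B1 ships 57 of its 66, leaving 9.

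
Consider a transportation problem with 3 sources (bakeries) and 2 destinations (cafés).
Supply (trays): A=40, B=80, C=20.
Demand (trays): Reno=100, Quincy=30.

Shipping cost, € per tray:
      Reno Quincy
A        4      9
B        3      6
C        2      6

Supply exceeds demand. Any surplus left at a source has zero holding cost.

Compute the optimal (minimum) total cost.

490

A cheapest plan:
  A–Reno: 30 × €4 = €120
  B–Reno: 50 × €3 = €150
  B–Quincy: 30 × €6 = €180
  C–Reno: 20 × €2 = €40
Total = 120 + 150 + 180 + 40 = €490.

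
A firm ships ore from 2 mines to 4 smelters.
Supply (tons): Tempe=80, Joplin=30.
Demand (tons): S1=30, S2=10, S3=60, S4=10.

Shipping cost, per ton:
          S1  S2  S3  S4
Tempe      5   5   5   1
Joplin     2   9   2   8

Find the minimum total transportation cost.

Optimal allocation:
  Tempe→S1: 30 × 5 = 150
  Tempe→S2: 10 × 5 = 50
  Tempe→S3: 30 × 5 = 150
  Tempe→S4: 10 × 1 = 10
  Joplin→S3: 30 × 2 = 60
Total = 150 + 50 + 150 + 10 + 60 = 420.
(Supply check: Tempe ships 80; Joplin ships 30.)

420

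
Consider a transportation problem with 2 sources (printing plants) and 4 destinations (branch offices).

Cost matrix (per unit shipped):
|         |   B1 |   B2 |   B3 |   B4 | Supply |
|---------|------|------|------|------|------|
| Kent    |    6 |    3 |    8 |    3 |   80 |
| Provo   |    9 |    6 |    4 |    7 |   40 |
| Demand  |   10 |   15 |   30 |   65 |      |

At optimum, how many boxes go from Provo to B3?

30

Optimal shipments:
  Kent→B1: 10 × 6 = 60
  Kent→B2: 5 × 3 = 15
  Kent→B4: 65 × 3 = 195
  Provo→B2: 10 × 6 = 60
  Provo→B3: 30 × 4 = 120
Total cost = 450.
So Provo→B3 carries 30 boxes.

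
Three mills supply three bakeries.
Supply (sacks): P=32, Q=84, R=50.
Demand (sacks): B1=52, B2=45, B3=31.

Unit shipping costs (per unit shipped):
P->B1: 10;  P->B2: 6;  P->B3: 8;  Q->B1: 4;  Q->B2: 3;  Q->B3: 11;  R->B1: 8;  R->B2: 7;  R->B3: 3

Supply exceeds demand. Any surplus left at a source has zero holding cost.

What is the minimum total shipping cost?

475

A cheapest plan:
  P->B2: 13 × 6 = 78
  Q->B1: 52 × 4 = 208
  Q->B2: 32 × 3 = 96
  R->B3: 31 × 3 = 93
Total = 78 + 208 + 96 + 93 = 475.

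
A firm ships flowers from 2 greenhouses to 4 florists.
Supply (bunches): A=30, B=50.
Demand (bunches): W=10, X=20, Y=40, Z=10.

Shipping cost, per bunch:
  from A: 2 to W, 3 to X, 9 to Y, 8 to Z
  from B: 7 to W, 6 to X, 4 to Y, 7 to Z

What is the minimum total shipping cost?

Optimal allocation:
  A->W: 10 bunches
  A->X: 20 bunches
  B->Y: 40 bunches
  B->Z: 10 bunches
Total cost = 310.
(Supply check: A ships 30; B ships 50.)

310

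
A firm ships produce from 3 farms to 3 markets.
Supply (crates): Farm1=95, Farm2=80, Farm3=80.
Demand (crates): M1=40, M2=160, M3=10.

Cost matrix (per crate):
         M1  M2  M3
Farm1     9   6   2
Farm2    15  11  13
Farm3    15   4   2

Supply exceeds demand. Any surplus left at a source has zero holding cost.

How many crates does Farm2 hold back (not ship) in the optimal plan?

An optimal plan:
  Farm1 to M1: 40 crates
  Farm1 to M2: 45 crates
  Farm1 to M3: 10 crates
  Farm2 to M2: 35 crates
  Farm3 to M2: 80 crates
Total cost = 1355.
Farm2 ships 35 of its 80, leaving 45.

45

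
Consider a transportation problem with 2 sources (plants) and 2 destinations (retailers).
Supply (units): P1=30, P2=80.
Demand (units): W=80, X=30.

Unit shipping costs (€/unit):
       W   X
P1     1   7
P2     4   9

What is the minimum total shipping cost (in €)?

500

A cheapest plan:
  P1 to W: 30 × €1 = €30
  P2 to W: 50 × €4 = €200
  P2 to X: 30 × €9 = €270
Total = 30 + 200 + 270 = €500.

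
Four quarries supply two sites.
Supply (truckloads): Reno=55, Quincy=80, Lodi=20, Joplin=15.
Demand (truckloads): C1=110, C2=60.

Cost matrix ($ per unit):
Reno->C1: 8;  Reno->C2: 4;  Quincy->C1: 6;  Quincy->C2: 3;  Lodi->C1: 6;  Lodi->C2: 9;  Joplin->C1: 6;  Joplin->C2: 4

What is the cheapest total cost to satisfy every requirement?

An optimal shipping plan:
  Reno to C2: 55 truckloads
  Quincy to C1: 75 truckloads
  Quincy to C2: 5 truckloads
  Lodi to C1: 20 truckloads
  Joplin to C1: 15 truckloads
Total cost = $895.

895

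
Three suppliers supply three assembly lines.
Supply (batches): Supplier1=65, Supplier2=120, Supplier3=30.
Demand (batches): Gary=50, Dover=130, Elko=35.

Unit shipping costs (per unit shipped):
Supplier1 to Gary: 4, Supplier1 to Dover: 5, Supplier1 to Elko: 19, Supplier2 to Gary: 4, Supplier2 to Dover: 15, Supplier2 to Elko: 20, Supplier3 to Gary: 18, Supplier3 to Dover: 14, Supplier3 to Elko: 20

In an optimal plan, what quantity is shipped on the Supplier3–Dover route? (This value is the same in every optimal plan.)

Solving gives:
  Supplier1–Dover: 65 × 5 = 325
  Supplier2–Gary: 50 × 4 = 200
  Supplier2–Dover: 35 × 15 = 525
  Supplier2–Elko: 35 × 20 = 700
  Supplier3–Dover: 30 × 14 = 420
Total cost = 2170.
So Supplier3→Dover carries 30 batches.

30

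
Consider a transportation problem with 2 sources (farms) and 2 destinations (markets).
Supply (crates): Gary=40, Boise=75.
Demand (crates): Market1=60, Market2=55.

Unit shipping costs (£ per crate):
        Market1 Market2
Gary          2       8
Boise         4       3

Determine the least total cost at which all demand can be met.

325

Optimal allocation:
  Gary to Market1: 40 × £2 = £80
  Boise to Market1: 20 × £4 = £80
  Boise to Market2: 55 × £3 = £165
Total = 80 + 80 + 165 = £325.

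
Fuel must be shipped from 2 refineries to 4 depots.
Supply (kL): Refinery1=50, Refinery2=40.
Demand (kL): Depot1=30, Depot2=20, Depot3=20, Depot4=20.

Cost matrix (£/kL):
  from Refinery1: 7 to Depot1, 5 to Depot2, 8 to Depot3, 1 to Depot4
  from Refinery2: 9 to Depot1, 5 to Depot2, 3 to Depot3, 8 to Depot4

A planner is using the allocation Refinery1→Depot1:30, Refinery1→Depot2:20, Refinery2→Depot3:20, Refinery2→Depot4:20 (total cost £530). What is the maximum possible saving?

140

Current plan cost = 30·7 + 20·5 + 20·3 + 20·8 = £530.
Optimal plan:
  Refinery1 to Depot1: 30 × £7 = £210
  Refinery1 to Depot4: 20 × £1 = £20
  Refinery2 to Depot2: 20 × £5 = £100
  Refinery2 to Depot3: 20 × £3 = £60
Optimal cost = £390.
Saving = 530 − 390 = £140.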